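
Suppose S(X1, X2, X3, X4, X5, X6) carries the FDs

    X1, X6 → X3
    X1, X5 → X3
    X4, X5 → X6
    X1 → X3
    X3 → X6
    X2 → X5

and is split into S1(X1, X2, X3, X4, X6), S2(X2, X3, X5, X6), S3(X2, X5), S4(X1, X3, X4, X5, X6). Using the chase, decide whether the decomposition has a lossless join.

Chase test. Columns are X1, X2, X3, X4, X5, X6; row i has aⱼ where attribute j ∈ Si, else bᵢⱼ.
Initial tableau (one row per fragment):
  row 1: a1 a2 a3 a4 b15 a6
  row 2: b21 a2 a3 b24 a5 a6
  row 3: b31 a2 b33 b34 a5 b36
  row 4: a1 b42 a3 a4 a5 a6
Rows 1 and 2 agree on X2; apply X2→X5 and equate their X5 entries.
Row 1 is now all distinguished symbols — the join is lossless.

Yes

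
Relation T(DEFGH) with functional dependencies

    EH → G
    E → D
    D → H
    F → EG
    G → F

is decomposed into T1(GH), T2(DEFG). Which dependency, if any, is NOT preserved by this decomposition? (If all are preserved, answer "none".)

Check D → H: no single fragment contains all of {DH}, and the restricted closure of {D} across the fragments never reaches {H}.
EH → G is preserved.
E → D is preserved.
F → EG is preserved.
G → F is preserved.

D → H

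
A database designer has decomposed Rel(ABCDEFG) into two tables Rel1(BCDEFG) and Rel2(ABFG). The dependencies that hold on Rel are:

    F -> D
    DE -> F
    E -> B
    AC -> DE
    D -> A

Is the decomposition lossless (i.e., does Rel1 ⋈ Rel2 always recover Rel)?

Yes

Common attributes: Rel1 ∩ Rel2 = {BFG}.
Closure of {BFG}: F → D applies, adding D; D → A applies, adding A. So (BFG)⁺ = {ABDFG}.
This closure contains every attribute of Rel2, so Rel1 ∩ Rel2 → Rel2. The join is lossless.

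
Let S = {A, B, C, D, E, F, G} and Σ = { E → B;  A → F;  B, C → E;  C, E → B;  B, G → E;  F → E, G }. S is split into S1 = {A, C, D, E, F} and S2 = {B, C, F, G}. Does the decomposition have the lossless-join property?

Common attributes: S1 ∩ S2 = {C, F}.
Closure of {C, F}: F → E, G applies, adding E, G; E → B applies, adding B. So (C, F)⁺ = {B, C, E, F, G}.
This closure contains every attribute of S2, so S1 ∩ S2 → S2. The join is lossless.

Yes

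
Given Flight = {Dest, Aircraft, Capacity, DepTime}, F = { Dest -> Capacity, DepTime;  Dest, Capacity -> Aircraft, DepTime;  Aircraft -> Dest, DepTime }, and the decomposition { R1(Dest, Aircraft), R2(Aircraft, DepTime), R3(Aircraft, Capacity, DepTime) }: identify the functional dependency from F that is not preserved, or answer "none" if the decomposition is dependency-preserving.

Dest → Capacity, DepTime: restricted closure across fragments reaches Capacity, DepTime.
Dest, Capacity → Aircraft, DepTime: restricted closure across fragments reaches Aircraft, DepTime.
Aircraft → Dest, DepTime: restricted closure across fragments reaches Dest, DepTime.
Every dependency is enforceable on the fragments, so the decomposition is dependency-preserving.

none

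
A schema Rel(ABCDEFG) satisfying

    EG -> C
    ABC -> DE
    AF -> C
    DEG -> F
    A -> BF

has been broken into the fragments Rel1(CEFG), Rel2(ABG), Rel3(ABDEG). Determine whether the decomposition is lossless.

Chase test. Columns are ABCDEFG; row i has aⱼ where attribute j ∈ Reli, else bᵢⱼ.
Initial tableau (one row per fragment):
  row 1: b11 b12 a3 b14 a5 a6 a7
  row 2: a1 a2 b23 b24 b25 b26 a7
  row 3: a1 a2 b33 a4 a5 b36 a7
Rows 1 and 3 agree on EG; apply EG→C and equate their C entries.
Rows 2 and 3 agree on A; apply A→BF and equate their BF entries.
Rows 2 and 3 agree on AF; apply AF→C and equate their C entries.
Rows 2 and 3 agree on ABC; apply ABC→DE and equate their DE entries.
No row becomes fully distinguished — the join is lossy.

No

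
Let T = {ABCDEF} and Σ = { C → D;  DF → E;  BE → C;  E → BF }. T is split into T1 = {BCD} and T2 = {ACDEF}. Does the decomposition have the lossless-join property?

Common attributes: T1 ∩ T2 = {CD}.
No dependency enlarges {CD}, so (CD)⁺ = {CD}.
The closure contains neither all of T1 = {BCD} nor all of T2 = {ACDEF}, so the common attributes are not a superkey of either fragment. The join is lossy.

No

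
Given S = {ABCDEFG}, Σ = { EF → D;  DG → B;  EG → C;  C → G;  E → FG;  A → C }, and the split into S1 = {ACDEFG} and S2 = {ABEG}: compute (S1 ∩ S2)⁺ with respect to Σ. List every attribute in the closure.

S1 ∩ S2 = {AEG}.
EG → C applies, adding C
E → FG applies, adding F
EF → D applies, adding D
DG → B applies, adding B
Closure: {ABCDEFG}.

ABCDEFG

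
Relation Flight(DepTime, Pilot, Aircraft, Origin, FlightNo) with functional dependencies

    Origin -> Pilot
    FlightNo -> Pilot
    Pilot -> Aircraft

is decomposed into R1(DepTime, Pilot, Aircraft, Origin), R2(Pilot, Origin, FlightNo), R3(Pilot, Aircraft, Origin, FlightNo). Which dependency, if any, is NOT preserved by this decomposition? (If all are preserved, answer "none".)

none

Origin → Pilot lies within R1.
FlightNo → Pilot lies within R2.
Pilot → Aircraft lies within R1.
Every dependency is enforceable on the fragments, so the decomposition is dependency-preserving.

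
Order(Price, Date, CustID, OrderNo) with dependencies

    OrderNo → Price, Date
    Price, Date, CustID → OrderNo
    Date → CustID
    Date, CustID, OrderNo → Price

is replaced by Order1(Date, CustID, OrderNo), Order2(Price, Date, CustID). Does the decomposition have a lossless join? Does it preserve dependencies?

Lossless test: (Date, CustID)⁺ = {Date, CustID}, which is a superkey of neither fragment — lossy.
Dependency preservation: the restricted closure of {OrderNo} across the fragments never reaches {Price, Date}, so OrderNo → Price, Date cannot be enforced without a join — not preserved.

lossy and not dependency-preserving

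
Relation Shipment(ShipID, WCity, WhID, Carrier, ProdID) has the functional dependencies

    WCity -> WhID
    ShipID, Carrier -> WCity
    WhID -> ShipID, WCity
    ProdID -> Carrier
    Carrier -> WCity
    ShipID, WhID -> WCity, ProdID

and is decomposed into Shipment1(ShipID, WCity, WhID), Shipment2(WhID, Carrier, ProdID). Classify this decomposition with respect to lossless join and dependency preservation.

lossless and dependency-preserving

Lossless test: (WhID)⁺ = {ShipID, WCity, WhID, Carrier, ProdID}, which contains all of one fragment — lossless.
Dependency preservation: ShipID, Carrier → WCity; Carrier → WCity; ShipID, WhID → WCity, ProdID are not contained in any single fragment, but the restricted closure of each left-hand side across the fragments still reaches the right-hand side; the remaining FDs each lie inside some fragment. All dependencies are preserved.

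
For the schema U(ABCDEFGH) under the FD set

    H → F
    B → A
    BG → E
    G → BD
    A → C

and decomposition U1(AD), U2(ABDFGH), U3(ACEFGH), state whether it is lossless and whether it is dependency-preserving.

Lossless test (chase): Rows 2 and 3 agree on G; apply G→BD and equate their BD entries. Rows 1 and 2 agree on A; apply A→C and equate their C entries. Rows 1 and 3 agree on A; apply A→C and equate their C entries. Rows 2 and 3 agree on BG; apply BG→E and equate their E entries. Row 2 is now all distinguished symbols — the join is lossless.
Dependency preservation: BG → E is not contained in any single fragment, but the restricted closure of its left-hand side across the fragments still reaches the right-hand side; the remaining FDs each lie inside some fragment. All dependencies are preserved.

lossless and dependency-preserving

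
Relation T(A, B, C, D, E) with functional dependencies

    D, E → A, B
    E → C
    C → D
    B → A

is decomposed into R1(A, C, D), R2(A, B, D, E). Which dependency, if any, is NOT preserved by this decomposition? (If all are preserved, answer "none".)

E → C

Check E → C: no single fragment contains all of {C, E}, and the restricted closure of {E} across the fragments never reaches {C}.
D, E → A, B is preserved.
C → D is preserved.
B → A is preserved.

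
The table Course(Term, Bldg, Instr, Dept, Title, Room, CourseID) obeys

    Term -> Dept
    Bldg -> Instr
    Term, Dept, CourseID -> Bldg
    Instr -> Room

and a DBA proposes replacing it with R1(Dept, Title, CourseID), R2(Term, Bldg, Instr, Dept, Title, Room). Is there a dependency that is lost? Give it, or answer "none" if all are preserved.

Check Term, Dept, CourseID → Bldg: no single fragment contains all of {Term, Bldg, Dept, CourseID}, and the restricted closure of {Term, Dept, CourseID} across the fragments never reaches {Bldg}.
Term → Dept is preserved.
Bldg → Instr is preserved.
Instr → Room is preserved.

Term, Dept, CourseID -> Bldg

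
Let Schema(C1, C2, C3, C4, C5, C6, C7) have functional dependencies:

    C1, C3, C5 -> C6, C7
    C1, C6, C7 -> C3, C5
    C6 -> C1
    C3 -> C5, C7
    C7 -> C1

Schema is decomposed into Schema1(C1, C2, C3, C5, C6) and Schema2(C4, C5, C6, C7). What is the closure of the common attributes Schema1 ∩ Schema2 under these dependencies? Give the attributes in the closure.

Schema1 ∩ Schema2 = {C5, C6}.
C6 → C1 applies, adding C1
Closure: {C1, C5, C6}.

C1, C5, C6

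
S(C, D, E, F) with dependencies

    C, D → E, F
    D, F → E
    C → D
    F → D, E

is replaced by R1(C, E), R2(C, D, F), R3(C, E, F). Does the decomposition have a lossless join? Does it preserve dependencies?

lossless and dependency-preserving

Lossless test (chase): Rows 1 and 2 agree on C; apply C→D and equate their D entries. Rows 1 and 3 agree on C; apply C→D and equate their D entries. Rows 2 and 3 agree on F; apply F→D, E and equate their D, E entries. Rows 1 and 2 agree on C, D; apply C, D→E, F and equate their E, F entries. Row 1 is now all distinguished symbols — the join is lossless.
Dependency preservation: C, D → E, F; D, F → E; F → D, E are not contained in any single fragment, but the restricted closure of each left-hand side across the fragments still reaches the right-hand side; the remaining FDs each lie inside some fragment. All dependencies are preserved.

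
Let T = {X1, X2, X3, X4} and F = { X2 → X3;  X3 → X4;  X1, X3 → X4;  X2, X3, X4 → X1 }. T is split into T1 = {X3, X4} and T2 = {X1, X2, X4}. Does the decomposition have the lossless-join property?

No

Common attributes: T1 ∩ T2 = {X4}.
No dependency enlarges {X4}, so (X4)⁺ = {X4}.
The closure contains neither all of T1 = {X3, X4} nor all of T2 = {X1, X2, X4}, so the common attributes are not a superkey of either fragment. The join is lossy.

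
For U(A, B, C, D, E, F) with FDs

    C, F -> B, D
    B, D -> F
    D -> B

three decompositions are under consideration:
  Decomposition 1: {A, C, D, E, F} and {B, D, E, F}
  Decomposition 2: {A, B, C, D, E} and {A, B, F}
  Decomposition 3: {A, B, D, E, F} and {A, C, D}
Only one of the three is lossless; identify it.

Decomposition 1

Decomposition 1: common = {D, E, F}, closure = {B, D, E, F} → lossless.
Decomposition 2: common = {A, B}, closure = {A, B} → lossy.
Decomposition 3: common = {A, D}, closure = {A, B, D, F} → lossy.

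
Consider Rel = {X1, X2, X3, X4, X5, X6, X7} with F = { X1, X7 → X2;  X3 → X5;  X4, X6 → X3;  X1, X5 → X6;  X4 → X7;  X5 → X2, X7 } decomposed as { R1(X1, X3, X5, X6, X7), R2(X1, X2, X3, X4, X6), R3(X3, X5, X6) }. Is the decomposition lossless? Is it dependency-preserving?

Lossless test (chase): Rows 1 and 2 agree on X3; apply X3→X5 and equate their X5 entries. Rows 1 and 2 agree on X5; apply X5→X2, X7 and equate their X2, X7 entries. Rows 1 and 3 agree on X5; apply X5→X2, X7 and equate their X2, X7 entries. Row 2 is now all distinguished symbols — the join is lossless.
Dependency preservation: the restricted closure of {X1, X7} across the fragments never reaches {X2}, so X1, X7 → X2 cannot be enforced without a join — not preserved.

lossless but not dependency-preserving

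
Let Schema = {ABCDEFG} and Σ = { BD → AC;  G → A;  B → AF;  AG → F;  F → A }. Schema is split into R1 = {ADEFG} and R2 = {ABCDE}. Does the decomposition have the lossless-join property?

Common attributes: R1 ∩ R2 = {ADE}.
No dependency enlarges {ADE}, so (ADE)⁺ = {ADE}.
The closure contains neither all of R1 = {ADEFG} nor all of R2 = {ABCDE}, so the common attributes are not a superkey of either fragment. The join is lossy.

No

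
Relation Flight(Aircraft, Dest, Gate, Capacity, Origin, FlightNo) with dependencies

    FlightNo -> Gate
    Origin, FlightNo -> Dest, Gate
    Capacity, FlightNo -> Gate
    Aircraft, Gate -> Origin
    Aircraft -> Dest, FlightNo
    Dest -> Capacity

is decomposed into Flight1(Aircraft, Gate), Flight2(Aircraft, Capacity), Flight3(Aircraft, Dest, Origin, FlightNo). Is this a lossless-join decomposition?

Yes

Chase test. Columns are Aircraft, Dest, Gate, Capacity, Origin, FlightNo; row i has aⱼ where attribute j ∈ Flighti, else bᵢⱼ.
Initial tableau (one row per fragment):
  row 1: a1 b12 a3 b14 b15 b16
  row 2: a1 b22 b23 a4 b25 b26
  row 3: a1 a2 b33 b34 a5 a6
Rows 1 and 2 agree on Aircraft; apply Aircraft→Dest, FlightNo and equate their Dest, FlightNo entries.
Rows 1 and 3 agree on Aircraft; apply Aircraft→Dest, FlightNo and equate their Dest, FlightNo entries.
Rows 1 and 2 agree on Dest; apply Dest→Capacity and equate their Capacity entries.
Rows 1 and 3 agree on Dest; apply Dest→Capacity and equate their Capacity entries.
Rows 1 and 2 agree on FlightNo; apply FlightNo→Gate and equate their Gate entries.
Rows 1 and 3 agree on FlightNo; apply FlightNo→Gate and equate their Gate entries.
Rows 1 and 2 agree on Aircraft, Gate; apply Aircraft, Gate→Origin and equate their Origin entries.
Rows 1 and 3 agree on Aircraft, Gate; apply Aircraft, Gate→Origin and equate their Origin entries.
Row 1 is now all distinguished symbols — the join is lossless.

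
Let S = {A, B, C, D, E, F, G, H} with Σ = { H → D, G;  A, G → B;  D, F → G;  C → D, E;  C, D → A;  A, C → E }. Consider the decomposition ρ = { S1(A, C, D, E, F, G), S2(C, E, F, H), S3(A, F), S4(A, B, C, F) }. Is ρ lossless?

Yes

Chase test. Columns are A, B, C, D, E, F, G, H; row i has aⱼ where attribute j ∈ Si, else bᵢⱼ.
Initial tableau (one row per fragment):
  row 1: a1 b12 a3 a4 a5 a6 a7 b18
  row 2: b21 b22 a3 b24 a5 a6 b27 a8
  row 3: a1 b32 b33 b34 b35 a6 b37 b38
  row 4: a1 a2 a3 b44 b45 a6 b47 b48
Rows 1 and 2 agree on C; apply C→D, E and equate their D, E entries.
Rows 1 and 4 agree on C; apply C→D, E and equate their D, E entries.
Rows 1 and 2 agree on C, D; apply C, D→A and equate their A entries.
Rows 1 and 2 agree on D, F; apply D, F→G and equate their G entries.
Rows 1 and 4 agree on D, F; apply D, F→G and equate their G entries.
Rows 1 and 2 agree on A, G; apply A, G→B and equate their B entries.
Rows 1 and 4 agree on A, G; apply A, G→B and equate their B entries.
Row 2 is now all distinguished symbols — the join is lossless.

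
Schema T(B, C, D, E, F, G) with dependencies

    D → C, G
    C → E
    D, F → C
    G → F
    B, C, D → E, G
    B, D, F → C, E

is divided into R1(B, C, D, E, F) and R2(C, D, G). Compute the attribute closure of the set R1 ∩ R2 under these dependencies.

R1 ∩ R2 = {C, D}.
D → C, G applies, adding G
C → E applies, adding E
G → F applies, adding F
Closure: {C, D, E, F, G}.

C, D, E, F, G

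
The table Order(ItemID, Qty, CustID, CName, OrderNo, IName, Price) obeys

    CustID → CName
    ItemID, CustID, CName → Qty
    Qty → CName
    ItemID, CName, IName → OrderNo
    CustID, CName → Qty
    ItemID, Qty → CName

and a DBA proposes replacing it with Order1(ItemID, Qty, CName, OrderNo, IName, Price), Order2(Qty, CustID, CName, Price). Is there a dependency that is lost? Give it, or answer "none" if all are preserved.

none

CustID → CName lies within Order2.
ItemID, CustID, CName → Qty: restricted closure across fragments reaches Qty.
Qty → CName lies within Order1.
ItemID, CName, IName → OrderNo lies within Order1.
CustID, CName → Qty lies within Order2.
ItemID, Qty → CName lies within Order1.
Every dependency is enforceable on the fragments, so the decomposition is dependency-preserving.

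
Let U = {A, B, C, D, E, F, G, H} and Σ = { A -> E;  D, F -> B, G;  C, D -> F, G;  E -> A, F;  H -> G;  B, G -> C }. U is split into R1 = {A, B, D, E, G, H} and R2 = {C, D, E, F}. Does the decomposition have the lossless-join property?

Yes

Common attributes: R1 ∩ R2 = {D, E}.
Closure of {D, E}: E → A, F applies, adding A, F; D, F → B, G applies, adding B, G; B, G → C applies, adding C. So (D, E)⁺ = {A, B, C, D, E, F, G}.
This closure contains every attribute of R2, so R1 ∩ R2 → R2. The join is lossless.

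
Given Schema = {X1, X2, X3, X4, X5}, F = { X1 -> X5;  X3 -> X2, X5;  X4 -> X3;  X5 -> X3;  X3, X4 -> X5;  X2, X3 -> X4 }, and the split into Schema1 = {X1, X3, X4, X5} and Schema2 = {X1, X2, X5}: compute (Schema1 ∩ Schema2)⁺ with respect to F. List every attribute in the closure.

Schema1 ∩ Schema2 = {X1, X5}.
X5 → X3 applies, adding X3
X3 → X2, X5 applies, adding X2
X2, X3 → X4 applies, adding X4
Closure: {X1, X2, X3, X4, X5}.

X1, X2, X3, X4, X5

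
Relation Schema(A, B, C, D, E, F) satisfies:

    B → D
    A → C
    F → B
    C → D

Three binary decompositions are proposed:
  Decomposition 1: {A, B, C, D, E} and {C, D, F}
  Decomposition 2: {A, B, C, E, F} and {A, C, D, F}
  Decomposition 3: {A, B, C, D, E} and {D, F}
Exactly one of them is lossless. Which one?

Decomposition 1: common = {C, D}, closure = {C, D} → lossy.
Decomposition 2: common = {A, C, F}, closure = {A, B, C, D, F} → lossless.
Decomposition 3: common = {D}, closure = {D} → lossy.

Decomposition 2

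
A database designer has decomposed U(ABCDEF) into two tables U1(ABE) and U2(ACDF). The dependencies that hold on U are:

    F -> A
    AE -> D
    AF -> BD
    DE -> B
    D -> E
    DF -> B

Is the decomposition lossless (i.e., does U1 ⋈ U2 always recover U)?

Common attributes: U1 ∩ U2 = {A}.
No dependency enlarges {A}, so (A)⁺ = {A}.
The closure contains neither all of U1 = {ABE} nor all of U2 = {ACDF}, so the common attributes are not a superkey of either fragment. The join is lossy.

No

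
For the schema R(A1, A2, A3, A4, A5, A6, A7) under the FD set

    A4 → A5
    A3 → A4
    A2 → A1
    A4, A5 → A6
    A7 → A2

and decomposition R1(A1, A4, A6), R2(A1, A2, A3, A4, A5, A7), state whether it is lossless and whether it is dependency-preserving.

lossless and dependency-preserving

Lossless test: (A1, A4)⁺ = {A1, A4, A5, A6}, which contains all of one fragment — lossless.
Dependency preservation: A4, A5 → A6 is not contained in any single fragment, but the restricted closure of its left-hand side across the fragments still reaches the right-hand side; the remaining FDs each lie inside some fragment. All dependencies are preserved.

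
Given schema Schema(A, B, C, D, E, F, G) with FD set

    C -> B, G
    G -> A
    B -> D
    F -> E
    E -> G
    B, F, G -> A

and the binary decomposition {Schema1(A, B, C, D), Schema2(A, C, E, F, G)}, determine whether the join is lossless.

Yes

Common attributes: Schema1 ∩ Schema2 = {A, C}.
Closure of {A, C}: C → B, G applies, adding B, G; B → D applies, adding D. So (A, C)⁺ = {A, B, C, D, G}.
This closure contains every attribute of Schema1, so Schema1 ∩ Schema2 → Schema1. The join is lossless.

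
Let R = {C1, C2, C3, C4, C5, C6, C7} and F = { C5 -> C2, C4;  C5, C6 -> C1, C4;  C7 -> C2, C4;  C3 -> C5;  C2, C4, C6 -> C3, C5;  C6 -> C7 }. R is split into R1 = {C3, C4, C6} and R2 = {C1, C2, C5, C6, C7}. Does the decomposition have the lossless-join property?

Yes

Common attributes: R1 ∩ R2 = {C6}.
Closure of {C6}: C6 → C7 applies, adding C7; C7 → C2, C4 applies, adding C2, C4; C2, C4, C6 → C3, C5 applies, adding C3, C5; C5, C6 → C1, C4 applies, adding C1. So (C6)⁺ = {C1, C2, C3, C4, C5, C6, C7}.
This closure contains every attribute of R1, so R1 ∩ R2 → R1. The join is lossless.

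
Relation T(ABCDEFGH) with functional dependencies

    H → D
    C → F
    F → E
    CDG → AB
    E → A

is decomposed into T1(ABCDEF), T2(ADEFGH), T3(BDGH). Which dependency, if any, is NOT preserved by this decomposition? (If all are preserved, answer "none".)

Check CDG → AB: no single fragment contains all of {ABCDG}, and the restricted closure of {CDG} across the fragments never reaches {AB}.
H → D is preserved.
C → F is preserved.
F → E is preserved.
E → A is preserved.

CDG → AB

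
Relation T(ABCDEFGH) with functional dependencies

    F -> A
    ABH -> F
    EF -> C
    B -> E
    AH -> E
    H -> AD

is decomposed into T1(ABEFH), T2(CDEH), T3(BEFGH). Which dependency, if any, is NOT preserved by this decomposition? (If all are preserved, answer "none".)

EF -> C

Check EF → C: no single fragment contains all of {CEF}, and the restricted closure of {EF} across the fragments never reaches {C}.
F → A is preserved.
ABH → F is preserved.
B → E is preserved.
AH → E is preserved.
H → AD is preserved.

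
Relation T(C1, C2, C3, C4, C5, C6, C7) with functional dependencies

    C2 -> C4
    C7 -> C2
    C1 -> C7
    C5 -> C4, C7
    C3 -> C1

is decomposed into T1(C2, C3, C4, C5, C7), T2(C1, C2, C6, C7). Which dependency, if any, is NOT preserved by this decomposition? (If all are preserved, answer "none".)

C3 -> C1

Check C3 → C1: no single fragment contains all of {C1, C3}, and the restricted closure of {C3} across the fragments never reaches {C1}.
C2 → C4 is preserved.
C7 → C2 is preserved.
C1 → C7 is preserved.
C5 → C4, C7 is preserved.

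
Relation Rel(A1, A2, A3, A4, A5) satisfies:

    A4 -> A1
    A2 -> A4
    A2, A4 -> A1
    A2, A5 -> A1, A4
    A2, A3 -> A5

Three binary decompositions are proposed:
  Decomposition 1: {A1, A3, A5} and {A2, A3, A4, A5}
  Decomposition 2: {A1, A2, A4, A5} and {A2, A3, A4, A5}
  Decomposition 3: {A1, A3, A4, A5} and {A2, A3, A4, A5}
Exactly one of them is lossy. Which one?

Decomposition 1

Decomposition 1: common = {A3, A5}, closure = {A3, A5} → lossy.
Decomposition 2: common = {A2, A4, A5}, closure = {A1, A2, A4, A5} → lossless.
Decomposition 3: common = {A3, A4, A5}, closure = {A1, A3, A4, A5} → lossless.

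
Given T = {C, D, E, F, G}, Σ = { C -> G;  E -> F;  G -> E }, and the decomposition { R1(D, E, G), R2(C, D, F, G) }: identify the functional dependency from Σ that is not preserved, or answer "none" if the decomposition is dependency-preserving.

E -> F

Check E → F: no single fragment contains all of {E, F}, and the restricted closure of {E} across the fragments never reaches {F}.
C → G is preserved.
G → E is preserved.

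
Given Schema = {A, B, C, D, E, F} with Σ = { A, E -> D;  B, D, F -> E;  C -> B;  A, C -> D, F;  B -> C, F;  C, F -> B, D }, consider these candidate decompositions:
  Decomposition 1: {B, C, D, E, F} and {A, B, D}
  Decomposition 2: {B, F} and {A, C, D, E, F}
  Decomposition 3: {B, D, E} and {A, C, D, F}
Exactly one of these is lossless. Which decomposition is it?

Decomposition 1

Decomposition 1: common = {B, D}, closure = {B, C, D, E, F} → lossless.
Decomposition 2: common = {F}, closure = {F} → lossy.
Decomposition 3: common = {D}, closure = {D} → lossy.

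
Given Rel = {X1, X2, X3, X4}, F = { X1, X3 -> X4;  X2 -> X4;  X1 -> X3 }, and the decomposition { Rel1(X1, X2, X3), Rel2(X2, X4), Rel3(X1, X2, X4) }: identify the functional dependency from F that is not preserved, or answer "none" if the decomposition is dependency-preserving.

X1, X3 → X4: restricted closure across fragments reaches X4.
X2 → X4 lies within Rel2.
X1 → X3 lies within Rel1.
Every dependency is enforceable on the fragments, so the decomposition is dependency-preserving.

none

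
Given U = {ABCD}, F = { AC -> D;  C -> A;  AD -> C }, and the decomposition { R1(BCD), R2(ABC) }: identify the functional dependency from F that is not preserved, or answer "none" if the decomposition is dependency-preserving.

Check AD → C: no single fragment contains all of {ACD}, and the restricted closure of {AD} across the fragments never reaches {C}.
AC → D is preserved.
C → A is preserved.

AD -> C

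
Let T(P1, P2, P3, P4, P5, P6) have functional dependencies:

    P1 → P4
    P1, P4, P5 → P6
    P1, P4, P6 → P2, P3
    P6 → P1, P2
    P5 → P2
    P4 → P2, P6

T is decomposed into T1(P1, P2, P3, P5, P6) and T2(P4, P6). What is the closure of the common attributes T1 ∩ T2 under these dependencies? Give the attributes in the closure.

T1 ∩ T2 = {P6}.
P6 → P1, P2 applies, adding P1, P2
P1 → P4 applies, adding P4
P1, P4, P6 → P2, P3 applies, adding P3
Closure: {P1, P2, P3, P4, P6}.

P1, P2, P3, P4, P6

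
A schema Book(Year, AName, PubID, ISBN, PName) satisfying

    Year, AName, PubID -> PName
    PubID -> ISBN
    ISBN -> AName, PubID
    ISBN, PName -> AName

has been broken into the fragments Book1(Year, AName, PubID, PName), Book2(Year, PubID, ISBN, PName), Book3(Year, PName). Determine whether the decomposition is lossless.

Chase test. Columns are Year, AName, PubID, ISBN, PName; row i has aⱼ where attribute j ∈ Booki, else bᵢⱼ.
Initial tableau (one row per fragment):
  row 1: a1 a2 a3 b14 a5
  row 2: a1 b22 a3 a4 a5
  row 3: a1 b32 b33 b34 a5
Rows 1 and 2 agree on PubID; apply PubID→ISBN and equate their ISBN entries.
Rows 1 and 2 agree on ISBN; apply ISBN→AName, PubID and equate their AName, PubID entries.
Row 1 is now all distinguished symbols — the join is lossless.

Yes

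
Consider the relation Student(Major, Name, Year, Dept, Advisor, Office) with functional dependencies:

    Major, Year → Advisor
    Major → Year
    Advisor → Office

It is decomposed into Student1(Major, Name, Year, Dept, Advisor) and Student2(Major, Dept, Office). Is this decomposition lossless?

Common attributes: Student1 ∩ Student2 = {Major, Dept}.
Closure of {Major, Dept}: Major → Year applies, adding Year; Major, Year → Advisor applies, adding Advisor; Advisor → Office applies, adding Office. So (Major, Dept)⁺ = {Major, Year, Dept, Advisor, Office}.
This closure contains every attribute of Student2, so Student1 ∩ Student2 → Student2. The join is lossless.

Yes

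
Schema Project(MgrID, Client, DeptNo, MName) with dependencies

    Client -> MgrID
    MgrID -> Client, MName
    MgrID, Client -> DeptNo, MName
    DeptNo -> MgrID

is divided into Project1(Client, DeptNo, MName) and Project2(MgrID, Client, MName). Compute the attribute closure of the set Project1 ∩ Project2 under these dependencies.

Project1 ∩ Project2 = {Client, MName}.
Client → MgrID applies, adding MgrID
MgrID, Client → DeptNo, MName applies, adding DeptNo
Closure: {MgrID, Client, DeptNo, MName}.

MgrID, Client, DeptNo, MName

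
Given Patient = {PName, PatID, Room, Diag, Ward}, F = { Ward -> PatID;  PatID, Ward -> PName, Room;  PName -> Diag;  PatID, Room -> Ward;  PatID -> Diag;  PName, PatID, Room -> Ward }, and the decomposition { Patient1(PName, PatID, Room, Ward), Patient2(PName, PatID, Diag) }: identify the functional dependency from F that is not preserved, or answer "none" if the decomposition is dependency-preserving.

Ward → PatID lies within Patient1.
PatID, Ward → PName, Room lies within Patient1.
PName → Diag lies within Patient2.
PatID, Room → Ward lies within Patient1.
PatID → Diag lies within Patient2.
PName, PatID, Room → Ward lies within Patient1.
Every dependency is enforceable on the fragments, so the decomposition is dependency-preserving.

none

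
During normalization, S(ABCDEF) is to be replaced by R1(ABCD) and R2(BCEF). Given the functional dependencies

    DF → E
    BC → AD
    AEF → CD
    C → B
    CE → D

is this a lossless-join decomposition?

Yes

Common attributes: R1 ∩ R2 = {BC}.
Closure of {BC}: BC → AD applies, adding AD. So (BC)⁺ = {ABCD}.
This closure contains every attribute of R1, so R1 ∩ R2 → R1. The join is lossless.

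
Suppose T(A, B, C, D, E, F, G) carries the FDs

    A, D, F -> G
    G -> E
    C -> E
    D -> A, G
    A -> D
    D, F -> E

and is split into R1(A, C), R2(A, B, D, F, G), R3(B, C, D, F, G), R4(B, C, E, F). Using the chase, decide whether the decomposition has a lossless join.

Chase test. Columns are A, B, C, D, E, F, G; row i has aⱼ where attribute j ∈ Ri, else bᵢⱼ.
Initial tableau (one row per fragment):
  row 1: a1 b12 a3 b14 b15 b16 b17
  row 2: a1 a2 b23 a4 b25 a6 a7
  row 3: b31 a2 a3 a4 b35 a6 a7
  row 4: b41 a2 a3 b44 a5 a6 b47
Rows 2 and 3 agree on G; apply G→E and equate their E entries.
Rows 1 and 3 agree on C; apply C→E and equate their E entries.
Rows 1 and 4 agree on C; apply C→E and equate their E entries.
Rows 2 and 3 agree on D; apply D→A, G and equate their A, G entries.
Rows 1 and 2 agree on A; apply A→D and equate their D entries.
Rows 1 and 2 agree on D; apply D→A, G and equate their A, G entries.
Row 3 is now all distinguished symbols — the join is lossless.

Yes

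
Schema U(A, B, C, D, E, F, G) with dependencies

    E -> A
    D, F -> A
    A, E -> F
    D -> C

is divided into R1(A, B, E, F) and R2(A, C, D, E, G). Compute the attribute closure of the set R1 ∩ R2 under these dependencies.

R1 ∩ R2 = {A, E}.
A, E → F applies, adding F
Closure: {A, E, F}.

A, E, F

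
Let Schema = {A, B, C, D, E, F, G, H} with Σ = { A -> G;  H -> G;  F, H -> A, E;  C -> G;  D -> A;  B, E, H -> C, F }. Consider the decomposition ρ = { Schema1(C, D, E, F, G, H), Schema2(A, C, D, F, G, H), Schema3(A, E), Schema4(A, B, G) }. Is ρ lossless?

No

Chase test. Columns are A, B, C, D, E, F, G, H; row i has aⱼ where attribute j ∈ Schemai, else bᵢⱼ.
Initial tableau (one row per fragment):
  row 1: b11 b12 a3 a4 a5 a6 a7 a8
  row 2: a1 b22 a3 a4 b25 a6 a7 a8
  row 3: a1 b32 b33 b34 a5 b36 b37 b38
  row 4: a1 a2 b43 b44 b45 b46 a7 b48
Rows 2 and 3 agree on A; apply A→G and equate their G entries.
Rows 1 and 2 agree on F, H; apply F, H→A, E and equate their A, E entries.
No row becomes fully distinguished — the join is lossy.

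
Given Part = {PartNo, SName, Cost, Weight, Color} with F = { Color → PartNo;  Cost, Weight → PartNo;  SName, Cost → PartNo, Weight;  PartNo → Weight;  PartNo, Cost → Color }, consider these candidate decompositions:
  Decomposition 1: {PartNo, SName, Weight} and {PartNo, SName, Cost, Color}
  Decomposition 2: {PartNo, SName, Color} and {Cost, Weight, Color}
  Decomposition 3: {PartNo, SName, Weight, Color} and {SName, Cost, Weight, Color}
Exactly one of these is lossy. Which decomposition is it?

Decomposition 1: common = {PartNo, SName}, closure = {PartNo, SName, Weight} → lossless.
Decomposition 2: common = {Color}, closure = {PartNo, Weight, Color} → lossy.
Decomposition 3: common = {SName, Weight, Color}, closure = {PartNo, SName, Weight, Color} → lossless.

Decomposition 2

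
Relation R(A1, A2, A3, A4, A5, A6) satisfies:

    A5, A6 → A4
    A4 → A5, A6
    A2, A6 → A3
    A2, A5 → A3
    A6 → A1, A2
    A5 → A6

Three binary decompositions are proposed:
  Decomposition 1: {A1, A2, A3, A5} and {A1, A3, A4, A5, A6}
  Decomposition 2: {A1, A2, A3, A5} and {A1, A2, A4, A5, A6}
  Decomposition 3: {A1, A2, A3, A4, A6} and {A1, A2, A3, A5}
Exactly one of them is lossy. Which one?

Decomposition 1: common = {A1, A3, A5}, closure = {A1, A2, A3, A4, A5, A6} → lossless.
Decomposition 2: common = {A1, A2, A5}, closure = {A1, A2, A3, A4, A5, A6} → lossless.
Decomposition 3: common = {A1, A2, A3}, closure = {A1, A2, A3} → lossy.

Decomposition 3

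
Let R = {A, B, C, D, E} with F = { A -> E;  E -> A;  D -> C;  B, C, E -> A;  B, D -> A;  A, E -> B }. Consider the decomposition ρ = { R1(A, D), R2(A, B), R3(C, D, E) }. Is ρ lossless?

Chase test. Columns are A, B, C, D, E; row i has aⱼ where attribute j ∈ Ri, else bᵢⱼ.
Initial tableau (one row per fragment):
  row 1: a1 b12 b13 a4 b15
  row 2: a1 a2 b23 b24 b25
  row 3: b31 b32 a3 a4 a5
Rows 1 and 2 agree on A; apply A→E and equate their E entries.
Rows 1 and 3 agree on D; apply D→C and equate their C entries.
Rows 1 and 2 agree on A, E; apply A, E→B and equate their B entries.
No row becomes fully distinguished — the join is lossy.

No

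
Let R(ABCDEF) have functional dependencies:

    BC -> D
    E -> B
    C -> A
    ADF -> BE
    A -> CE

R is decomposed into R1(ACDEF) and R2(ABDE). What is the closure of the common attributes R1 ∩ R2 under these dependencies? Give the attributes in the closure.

R1 ∩ R2 = {ADE}.
E → B applies, adding B
A → CE applies, adding C
Closure: {ABCDE}.

ABCDE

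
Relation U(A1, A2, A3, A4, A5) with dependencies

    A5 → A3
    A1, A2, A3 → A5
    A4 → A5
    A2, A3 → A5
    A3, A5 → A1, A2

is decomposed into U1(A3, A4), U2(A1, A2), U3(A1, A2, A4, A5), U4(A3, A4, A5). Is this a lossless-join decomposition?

Chase test. Columns are A1, A2, A3, A4, A5; row i has aⱼ where attribute j ∈ Ui, else bᵢⱼ.
Initial tableau (one row per fragment):
  row 1: b11 b12 a3 a4 b15
  row 2: a1 a2 b23 b24 b25
  row 3: a1 a2 b33 a4 a5
  row 4: b41 b42 a3 a4 a5
Rows 3 and 4 agree on A5; apply A5→A3 and equate their A3 entries.
Rows 1 and 3 agree on A4; apply A4→A5 and equate their A5 entries.
Rows 1 and 3 agree on A3, A5; apply A3, A5→A1, A2 and equate their A1, A2 entries.
Rows 1 and 4 agree on A3, A5; apply A3, A5→A1, A2 and equate their A1, A2 entries.
Row 1 is now all distinguished symbols — the join is lossless.

Yes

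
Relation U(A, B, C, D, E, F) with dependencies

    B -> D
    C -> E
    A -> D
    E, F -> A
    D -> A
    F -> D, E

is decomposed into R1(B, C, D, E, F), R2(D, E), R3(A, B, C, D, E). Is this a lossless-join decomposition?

Yes

Chase test. Columns are A, B, C, D, E, F; row i has aⱼ where attribute j ∈ Ri, else bᵢⱼ.
Initial tableau (one row per fragment):
  row 1: b11 a2 a3 a4 a5 a6
  row 2: b21 b22 b23 a4 a5 b26
  row 3: a1 a2 a3 a4 a5 b36
Rows 1 and 2 agree on D; apply D→A and equate their A entries.
Rows 1 and 3 agree on D; apply D→A and equate their A entries.
Row 1 is now all distinguished symbols — the join is lossless.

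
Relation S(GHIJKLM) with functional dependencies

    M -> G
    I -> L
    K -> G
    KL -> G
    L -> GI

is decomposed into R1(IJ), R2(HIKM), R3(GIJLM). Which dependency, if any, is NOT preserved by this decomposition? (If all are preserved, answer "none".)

K -> G

Check K → G: no single fragment contains all of {GK}, and the restricted closure of {K} across the fragments never reaches {G}.
M → G is preserved.
I → L is preserved.
KL → G is preserved.
L → GI is preserved.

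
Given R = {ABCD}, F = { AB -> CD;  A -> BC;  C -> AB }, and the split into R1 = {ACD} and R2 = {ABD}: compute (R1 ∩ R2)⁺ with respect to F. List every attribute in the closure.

R1 ∩ R2 = {AD}.
A → BC applies, adding BC
Closure: {ABCD}.

ABCD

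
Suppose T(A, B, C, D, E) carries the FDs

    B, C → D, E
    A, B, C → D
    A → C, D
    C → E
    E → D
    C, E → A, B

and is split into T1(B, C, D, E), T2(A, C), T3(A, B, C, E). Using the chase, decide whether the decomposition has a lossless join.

Yes

Chase test. Columns are A, B, C, D, E; row i has aⱼ where attribute j ∈ Ti, else bᵢⱼ.
Initial tableau (one row per fragment):
  row 1: b11 a2 a3 a4 a5
  row 2: a1 b22 a3 b24 b25
  row 3: a1 a2 a3 b34 a5
Rows 1 and 3 agree on B, C; apply B, C→D, E and equate their D, E entries.
Rows 2 and 3 agree on A; apply A→C, D and equate their C, D entries.
Rows 1 and 2 agree on C; apply C→E and equate their E entries.
Rows 1 and 2 agree on C, E; apply C, E→A, B and equate their A, B entries.
Row 1 is now all distinguished symbols — the join is lossless.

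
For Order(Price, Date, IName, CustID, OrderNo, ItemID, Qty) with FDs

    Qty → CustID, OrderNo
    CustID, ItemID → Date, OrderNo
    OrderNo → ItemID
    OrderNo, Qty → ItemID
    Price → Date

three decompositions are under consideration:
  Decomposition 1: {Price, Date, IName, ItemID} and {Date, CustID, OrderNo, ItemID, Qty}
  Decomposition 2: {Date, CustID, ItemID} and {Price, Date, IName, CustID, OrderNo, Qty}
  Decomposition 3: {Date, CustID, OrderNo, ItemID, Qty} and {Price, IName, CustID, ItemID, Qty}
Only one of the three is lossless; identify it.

Decomposition 1: common = {Date, ItemID}, closure = {Date, ItemID} → lossy.
Decomposition 2: common = {Date, CustID}, closure = {Date, CustID} → lossy.
Decomposition 3: common = {CustID, ItemID, Qty}, closure = {Date, CustID, OrderNo, ItemID, Qty} → lossless.

Decomposition 3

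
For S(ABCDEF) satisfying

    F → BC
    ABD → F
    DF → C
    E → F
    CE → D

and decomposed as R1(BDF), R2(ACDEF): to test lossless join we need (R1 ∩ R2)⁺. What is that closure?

BCDF

R1 ∩ R2 = {DF}.
F → BC applies, adding BC
Closure: {BCDF}.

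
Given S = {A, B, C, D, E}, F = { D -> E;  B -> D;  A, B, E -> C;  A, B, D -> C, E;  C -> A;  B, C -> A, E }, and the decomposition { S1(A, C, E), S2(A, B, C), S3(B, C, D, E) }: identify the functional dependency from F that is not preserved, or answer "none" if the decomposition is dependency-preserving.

none

D → E lies within S3.
B → D lies within S3.
A, B, E → C: restricted closure across fragments reaches C.
A, B, D → C, E: restricted closure across fragments reaches C, E.
C → A lies within S1.
B, C → A, E: restricted closure across fragments reaches A, E.
Every dependency is enforceable on the fragments, so the decomposition is dependency-preserving.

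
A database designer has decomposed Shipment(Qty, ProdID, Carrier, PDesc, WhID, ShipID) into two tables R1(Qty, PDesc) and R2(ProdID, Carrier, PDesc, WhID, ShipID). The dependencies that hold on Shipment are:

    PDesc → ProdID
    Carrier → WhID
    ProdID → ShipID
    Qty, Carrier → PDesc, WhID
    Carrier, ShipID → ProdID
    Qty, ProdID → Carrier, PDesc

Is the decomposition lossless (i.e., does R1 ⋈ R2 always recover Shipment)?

No

Common attributes: R1 ∩ R2 = {PDesc}.
Closure of {PDesc}: PDesc → ProdID applies, adding ProdID; ProdID → ShipID applies, adding ShipID. So (PDesc)⁺ = {ProdID, PDesc, ShipID}.
The closure contains neither all of R1 = {Qty, PDesc} nor all of R2 = {ProdID, Carrier, PDesc, WhID, ShipID}, so the common attributes are not a superkey of either fragment. The join is lossy.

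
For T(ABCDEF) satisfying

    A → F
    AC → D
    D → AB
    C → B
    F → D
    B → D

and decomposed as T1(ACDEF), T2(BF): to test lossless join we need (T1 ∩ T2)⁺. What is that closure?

T1 ∩ T2 = {F}.
F → D applies, adding D
D → AB applies, adding AB
Closure: {ABDF}.

ABDF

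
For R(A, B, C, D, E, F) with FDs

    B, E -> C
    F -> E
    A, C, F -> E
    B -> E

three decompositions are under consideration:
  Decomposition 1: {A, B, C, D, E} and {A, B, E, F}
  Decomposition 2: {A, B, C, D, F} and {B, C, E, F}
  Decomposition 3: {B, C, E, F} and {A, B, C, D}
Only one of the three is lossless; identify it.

Decomposition 2

Decomposition 1: common = {A, B, E}, closure = {A, B, C, E} → lossy.
Decomposition 2: common = {B, C, F}, closure = {B, C, E, F} → lossless.
Decomposition 3: common = {B, C}, closure = {B, C, E} → lossy.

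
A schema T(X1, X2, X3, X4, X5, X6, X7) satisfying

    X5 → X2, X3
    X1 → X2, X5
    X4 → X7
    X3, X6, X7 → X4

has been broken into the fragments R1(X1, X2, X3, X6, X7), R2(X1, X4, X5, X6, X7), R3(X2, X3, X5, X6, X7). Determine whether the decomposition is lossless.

Chase test. Columns are X1, X2, X3, X4, X5, X6, X7; row i has aⱼ where attribute j ∈ Ri, else bᵢⱼ.
Initial tableau (one row per fragment):
  row 1: a1 a2 a3 b14 b15 a6 a7
  row 2: a1 b22 b23 a4 a5 a6 a7
  row 3: b31 a2 a3 b34 a5 a6 a7
Rows 2 and 3 agree on X5; apply X5→X2, X3 and equate their X2, X3 entries.
Rows 1 and 2 agree on X1; apply X1→X2, X5 and equate their X2, X5 entries.
Rows 1 and 2 agree on X3, X6, X7; apply X3, X6, X7→X4 and equate their X4 entries.
Rows 1 and 3 agree on X3, X6, X7; apply X3, X6, X7→X4 and equate their X4 entries.
Row 1 is now all distinguished symbols — the join is lossless.

Yes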